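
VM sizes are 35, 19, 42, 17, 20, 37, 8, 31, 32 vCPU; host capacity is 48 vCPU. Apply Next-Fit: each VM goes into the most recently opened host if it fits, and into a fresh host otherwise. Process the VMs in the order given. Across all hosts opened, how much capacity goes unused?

35 vCPU → host 1 (remaining 13 vCPU)
19 vCPU → host 2 (remaining 29 vCPU)
42 vCPU → host 3 (remaining 6 vCPU)
17 vCPU → host 4 (remaining 31 vCPU)
20 vCPU → host 4 (remaining 11 vCPU)
37 vCPU → host 5 (remaining 11 vCPU)
8 vCPU → host 5 (remaining 3 vCPU)
31 vCPU → host 6 (remaining 17 vCPU)
32 vCPU → host 7 (remaining 16 vCPU)
7 hosts × 48 vCPU = 336 vCPU; used 241 vCPU; unused 95 vCPU.

95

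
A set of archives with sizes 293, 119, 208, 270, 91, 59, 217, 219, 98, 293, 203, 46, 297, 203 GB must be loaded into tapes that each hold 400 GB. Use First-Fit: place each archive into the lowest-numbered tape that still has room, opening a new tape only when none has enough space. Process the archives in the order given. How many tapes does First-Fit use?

tape 1: place 293 GB, 107 GB left
tape 2: place 119 GB, 281 GB left
tape 2: place 208 GB, 73 GB left
tape 3: place 270 GB, 130 GB left
tape 1: place 91 GB, 16 GB left
tape 2: place 59 GB, 14 GB left
tape 4: place 217 GB, 183 GB left
tape 5: place 219 GB, 181 GB left
tape 3: place 98 GB, 32 GB left
tape 6: place 293 GB, 107 GB left
tape 7: place 203 GB, 197 GB left
tape 4: place 46 GB, 137 GB left
tape 8: place 297 GB, 103 GB left
tape 9: place 203 GB, 197 GB left

9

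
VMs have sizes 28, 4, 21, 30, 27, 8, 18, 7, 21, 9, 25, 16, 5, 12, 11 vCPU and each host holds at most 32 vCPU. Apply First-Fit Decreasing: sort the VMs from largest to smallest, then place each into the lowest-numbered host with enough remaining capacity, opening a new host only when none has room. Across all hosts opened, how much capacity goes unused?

Sorted descending: 30, 28, 27, 25, 21, 21, 18, 16, 12, 11, 9, 8, 7, 5, 4.
Put 30 vCPU in host 1; 2 vCPU remain.
Put 28 vCPU in host 2; 4 vCPU remain.
Put 27 vCPU in host 3; 5 vCPU remain.
Put 25 vCPU in host 4; 7 vCPU remain.
Put 21 vCPU in host 5; 11 vCPU remain.
Put 21 vCPU in host 6; 11 vCPU remain.
Put 18 vCPU in host 7; 14 vCPU remain.
Put 16 vCPU in host 8; 16 vCPU remain.
Put 12 vCPU in host 7; 2 vCPU remain.
Put 11 vCPU in host 5; 0 vCPU remain.
Put 9 vCPU in host 6; 2 vCPU remain.
Put 8 vCPU in host 8; 8 vCPU remain.
Put 7 vCPU in host 4; 0 vCPU remain.
Put 5 vCPU in host 3; 0 vCPU remain.
Put 4 vCPU in host 2; 0 vCPU remain.
8 hosts × 32 vCPU = 256 vCPU; used 242 vCPU; unused 14 vCPU.

14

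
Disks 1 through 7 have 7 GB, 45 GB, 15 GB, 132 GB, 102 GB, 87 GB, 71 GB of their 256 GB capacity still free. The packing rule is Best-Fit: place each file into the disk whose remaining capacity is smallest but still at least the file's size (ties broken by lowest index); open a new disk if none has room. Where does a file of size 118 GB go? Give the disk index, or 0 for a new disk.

Disks with room: disk 4 (132 GB).
Tightest fit is disk 4 with 132 GB free.

4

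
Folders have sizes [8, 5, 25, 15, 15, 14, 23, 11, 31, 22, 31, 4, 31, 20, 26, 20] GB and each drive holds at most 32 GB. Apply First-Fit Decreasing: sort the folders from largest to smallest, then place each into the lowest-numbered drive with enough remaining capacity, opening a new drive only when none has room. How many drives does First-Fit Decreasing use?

Sorted descending: 31, 31, 31, 26, 25, 23, 22, 20, 20, 15, 15, 14, 11, 8, 5, 4.
drive 1: place 31 GB, 1 GB left
drive 2: place 31 GB, 1 GB left
drive 3: place 31 GB, 1 GB left
drive 4: place 26 GB, 6 GB left
drive 5: place 25 GB, 7 GB left
drive 6: place 23 GB, 9 GB left
drive 7: place 22 GB, 10 GB left
drive 8: place 20 GB, 12 GB left
drive 9: place 20 GB, 12 GB left
drive 10: place 15 GB, 17 GB left
drive 10: place 15 GB, 2 GB left
drive 11: place 14 GB, 18 GB left
drive 8: place 11 GB, 1 GB left
drive 6: place 8 GB, 1 GB left
drive 4: place 5 GB, 1 GB left
drive 5: place 4 GB, 3 GB left
Final drives: [31] [31] [31] [26,5] [25,4] [23,8] [22] [20,11] [20] [15,15] [14].

11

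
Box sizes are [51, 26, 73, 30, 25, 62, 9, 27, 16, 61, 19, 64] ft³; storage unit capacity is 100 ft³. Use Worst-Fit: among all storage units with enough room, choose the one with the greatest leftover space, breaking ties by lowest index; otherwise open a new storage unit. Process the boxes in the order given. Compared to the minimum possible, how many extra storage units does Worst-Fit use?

Worst-Fit: [51,26] [73] [30,25,9,16] [62,27] [61,19] [64] → 6 storage units.
Total size 463 ft³; any packing needs at least ⌈463/100⌉ = 5 storage units.
An optimal packing achieves that bound: [73,27] [64,30] [62,26,9] [61,25] [51,19,16] → 5 storage units.
Excess: 6 − 5 = 1.

1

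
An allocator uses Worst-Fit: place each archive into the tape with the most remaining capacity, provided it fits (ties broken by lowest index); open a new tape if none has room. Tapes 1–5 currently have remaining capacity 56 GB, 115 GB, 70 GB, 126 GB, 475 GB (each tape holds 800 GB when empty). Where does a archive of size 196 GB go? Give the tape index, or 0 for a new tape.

Tapes with room: tape 5 (475 GB).
Most room is tape 5 with 475 GB free.

5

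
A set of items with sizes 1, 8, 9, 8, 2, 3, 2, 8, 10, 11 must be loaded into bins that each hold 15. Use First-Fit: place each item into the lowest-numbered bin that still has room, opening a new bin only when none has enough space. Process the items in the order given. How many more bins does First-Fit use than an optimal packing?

First-Fit: [1,8,2,3] [9,2] [8] [8] [10] [11] → 6 bins.
6 items exceed 7.5 (half the capacity), and no two of those can share a bin, so at least 6 bins are needed.
So 6 is already optimal.

0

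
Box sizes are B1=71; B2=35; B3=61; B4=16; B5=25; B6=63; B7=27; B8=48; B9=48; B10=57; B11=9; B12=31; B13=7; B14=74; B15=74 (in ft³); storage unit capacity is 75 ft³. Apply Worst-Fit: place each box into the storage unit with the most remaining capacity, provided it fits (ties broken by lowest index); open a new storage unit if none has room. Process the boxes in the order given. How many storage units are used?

storage unit 1: place B1 (71 ft³), 4 ft³ left
storage unit 2: place B2 (35 ft³), 40 ft³ left
storage unit 3: place B3 (61 ft³), 14 ft³ left
storage unit 2: place B4 (16 ft³), 24 ft³ left
storage unit 4: place B5 (25 ft³), 50 ft³ left
storage unit 5: place B6 (63 ft³), 12 ft³ left
storage unit 4: place B7 (27 ft³), 23 ft³ left
storage unit 6: place B8 (48 ft³), 27 ft³ left
storage unit 7: place B9 (48 ft³), 27 ft³ left
storage unit 8: place B10 (57 ft³), 18 ft³ left
storage unit 6: place B11 (9 ft³), 18 ft³ left
storage unit 9: place B12 (31 ft³), 44 ft³ left
storage unit 9: place B13 (7 ft³), 37 ft³ left
storage unit 10: place B14 (74 ft³), 1 ft³ left
storage unit 11: place B15 (74 ft³), 1 ft³ left
Final storage units: [71] [35,16] [61] [25,27] [63] [48,9] [48] [57] [31,7] [74] [74].

11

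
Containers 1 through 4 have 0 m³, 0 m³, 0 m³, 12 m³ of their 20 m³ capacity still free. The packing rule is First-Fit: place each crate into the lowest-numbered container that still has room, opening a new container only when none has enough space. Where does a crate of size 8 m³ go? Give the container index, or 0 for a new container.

Containers with room: container 4 (12 m³).
The first with room is container 4.

4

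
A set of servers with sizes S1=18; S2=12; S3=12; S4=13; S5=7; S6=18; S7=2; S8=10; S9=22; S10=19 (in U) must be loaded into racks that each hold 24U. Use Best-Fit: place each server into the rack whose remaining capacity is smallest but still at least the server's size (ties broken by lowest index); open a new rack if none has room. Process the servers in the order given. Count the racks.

7 racks

Put S1 (18U) in rack 1; 6U remain.
Put S2 (12U) in rack 2; 12U remain.
Put S3 (12U) in rack 2; 0U remain.
Put S4 (13U) in rack 3; 11U remain.
Put S5 (7U) in rack 3; 4U remain.
Put S6 (18U) in rack 4; 6U remain.
Put S7 (2U) in rack 3; 2U remain.
Put S8 (10U) in rack 5; 14U remain.
Put S9 (22U) in rack 6; 2U remain.
Put S10 (19U) in rack 7; 5U remain.
Final racks: [18] [12,12] [13,7,2] [18] [10] [22] [19].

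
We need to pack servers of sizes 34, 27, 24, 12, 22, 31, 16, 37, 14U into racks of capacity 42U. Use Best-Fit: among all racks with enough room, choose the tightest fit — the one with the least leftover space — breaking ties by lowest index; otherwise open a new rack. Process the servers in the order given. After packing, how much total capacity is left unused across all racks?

Put 34U in rack 1; 8U remain.
Put 27U in rack 2; 15U remain.
Put 24U in rack 3; 18U remain.
Put 12U in rack 2; 3U remain.
Put 22U in rack 4; 20U remain.
Put 31U in rack 5; 11U remain.
Put 16U in rack 3; 2U remain.
Put 37U in rack 6; 5U remain.
Put 14U in rack 4; 6U remain.
6 racks × 42U = 252U; used 217U; unused 35U.

35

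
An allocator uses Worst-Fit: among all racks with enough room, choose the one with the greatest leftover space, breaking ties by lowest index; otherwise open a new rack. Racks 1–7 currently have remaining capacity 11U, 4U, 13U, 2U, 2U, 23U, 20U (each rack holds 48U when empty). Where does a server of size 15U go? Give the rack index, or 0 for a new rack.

6

Racks with room: rack 6 (23U), rack 7 (20U).
Most room is rack 6 with 23U free.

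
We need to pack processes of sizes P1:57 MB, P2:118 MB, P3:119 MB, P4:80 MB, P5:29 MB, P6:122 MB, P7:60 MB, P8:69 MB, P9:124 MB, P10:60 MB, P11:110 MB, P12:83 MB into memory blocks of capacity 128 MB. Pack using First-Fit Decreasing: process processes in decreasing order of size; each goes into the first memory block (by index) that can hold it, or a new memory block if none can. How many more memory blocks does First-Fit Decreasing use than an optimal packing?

First-Fit Decreasing: [124] [122] [119] [118] [110] [83,29] [80] [69,57] [60,60] → 9 memory blocks.
Total size 1031 MB; any packing needs at least ⌈1031/128⌉ = 9 memory blocks.
So 9 is already optimal.

0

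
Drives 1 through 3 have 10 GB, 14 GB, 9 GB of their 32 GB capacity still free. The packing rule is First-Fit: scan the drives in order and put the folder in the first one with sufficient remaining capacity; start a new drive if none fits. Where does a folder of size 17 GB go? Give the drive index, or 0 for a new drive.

No drive has ≥ 17 GB free, so a new drive is opened.

0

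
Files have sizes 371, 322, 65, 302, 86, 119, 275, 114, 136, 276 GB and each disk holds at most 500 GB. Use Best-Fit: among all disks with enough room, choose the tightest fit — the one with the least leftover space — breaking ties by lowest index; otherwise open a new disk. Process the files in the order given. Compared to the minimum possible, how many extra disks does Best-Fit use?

0

Best-Fit: [371,65] [322,86] [302,119] [275,114] [136,276] → 5 disks.
Total size 2066 GB; any packing needs at least ⌈2066/500⌉ = 5 disks.
So 5 is already optimal.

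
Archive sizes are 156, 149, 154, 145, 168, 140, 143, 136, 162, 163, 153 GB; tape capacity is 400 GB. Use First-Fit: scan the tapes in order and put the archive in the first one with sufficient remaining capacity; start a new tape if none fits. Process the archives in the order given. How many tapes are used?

6 tapes

156 GB → tape 1 (remaining 244 GB)
149 GB → tape 1 (remaining 95 GB)
154 GB → tape 2 (remaining 246 GB)
145 GB → tape 2 (remaining 101 GB)
168 GB → tape 3 (remaining 232 GB)
140 GB → tape 3 (remaining 92 GB)
143 GB → tape 4 (remaining 257 GB)
136 GB → tape 4 (remaining 121 GB)
162 GB → tape 5 (remaining 238 GB)
163 GB → tape 5 (remaining 75 GB)
153 GB → tape 6 (remaining 247 GB)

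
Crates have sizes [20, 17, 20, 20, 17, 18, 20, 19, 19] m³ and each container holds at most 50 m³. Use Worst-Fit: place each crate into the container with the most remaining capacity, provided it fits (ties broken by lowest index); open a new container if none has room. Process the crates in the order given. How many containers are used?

container 1: place 20 m³, 30 m³ left
container 1: place 17 m³, 13 m³ left
container 2: place 20 m³, 30 m³ left
container 2: place 20 m³, 10 m³ left
container 3: place 17 m³, 33 m³ left
container 3: place 18 m³, 15 m³ left
container 4: place 20 m³, 30 m³ left
container 4: place 19 m³, 11 m³ left
container 5: place 19 m³, 31 m³ left
Final containers: [20,17] [20,20] [17,18] [20,19] [19].

5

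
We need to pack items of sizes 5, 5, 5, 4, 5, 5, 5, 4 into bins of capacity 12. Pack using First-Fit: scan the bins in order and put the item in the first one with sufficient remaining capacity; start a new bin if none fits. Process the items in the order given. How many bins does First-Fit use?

5 → bin 1 (remaining 7)
5 → bin 1 (remaining 2)
5 → bin 2 (remaining 7)
4 → bin 2 (remaining 3)
5 → bin 3 (remaining 7)
5 → bin 3 (remaining 2)
5 → bin 4 (remaining 7)
4 → bin 4 (remaining 3)

4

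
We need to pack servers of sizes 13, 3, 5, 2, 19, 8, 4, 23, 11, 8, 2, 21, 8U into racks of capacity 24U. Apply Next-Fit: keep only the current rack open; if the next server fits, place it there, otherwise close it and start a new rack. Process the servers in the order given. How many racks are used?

13U → rack 1 (remaining 11U)
3U → rack 1 (remaining 8U)
5U → rack 1 (remaining 3U)
2U → rack 1 (remaining 1U)
19U → rack 2 (remaining 5U)
8U → rack 3 (remaining 16U)
4U → rack 3 (remaining 12U)
23U → rack 4 (remaining 1U)
11U → rack 5 (remaining 13U)
8U → rack 5 (remaining 5U)
2U → rack 5 (remaining 3U)
21U → rack 6 (remaining 3U)
8U → rack 7 (remaining 16U)

7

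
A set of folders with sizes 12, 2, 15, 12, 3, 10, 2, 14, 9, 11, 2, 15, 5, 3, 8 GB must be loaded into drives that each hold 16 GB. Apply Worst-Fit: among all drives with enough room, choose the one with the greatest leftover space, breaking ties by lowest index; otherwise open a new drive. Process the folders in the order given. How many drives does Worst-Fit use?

9

drive 1: place 12 GB, 4 GB left
drive 1: place 2 GB, 2 GB left
drive 2: place 15 GB, 1 GB left
drive 3: place 12 GB, 4 GB left
drive 3: place 3 GB, 1 GB left
drive 4: place 10 GB, 6 GB left
drive 4: place 2 GB, 4 GB left
drive 5: place 14 GB, 2 GB left
drive 6: place 9 GB, 7 GB left
drive 7: place 11 GB, 5 GB left
drive 6: place 2 GB, 5 GB left
drive 8: place 15 GB, 1 GB left
drive 6: place 5 GB, 0 GB left
drive 7: place 3 GB, 2 GB left
drive 9: place 8 GB, 8 GB left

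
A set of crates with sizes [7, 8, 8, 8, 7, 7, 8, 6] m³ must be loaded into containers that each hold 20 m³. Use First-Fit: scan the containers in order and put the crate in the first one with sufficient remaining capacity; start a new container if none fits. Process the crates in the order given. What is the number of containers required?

7 m³ → container 1 (remaining 13 m³)
8 m³ → container 1 (remaining 5 m³)
8 m³ → container 2 (remaining 12 m³)
8 m³ → container 2 (remaining 4 m³)
7 m³ → container 3 (remaining 13 m³)
7 m³ → container 3 (remaining 6 m³)
8 m³ → container 4 (remaining 12 m³)
6 m³ → container 3 (remaining 0 m³)
Final containers: [7,8] [8,8] [7,7,6] [8].

4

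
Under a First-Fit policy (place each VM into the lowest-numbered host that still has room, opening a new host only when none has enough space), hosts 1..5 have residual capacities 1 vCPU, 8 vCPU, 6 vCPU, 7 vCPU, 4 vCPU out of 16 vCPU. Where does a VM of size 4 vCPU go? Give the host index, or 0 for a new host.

Hosts with room: host 2 (8 vCPU), host 3 (6 vCPU), host 4 (7 vCPU), host 5 (4 vCPU).
The first with room is host 2.

2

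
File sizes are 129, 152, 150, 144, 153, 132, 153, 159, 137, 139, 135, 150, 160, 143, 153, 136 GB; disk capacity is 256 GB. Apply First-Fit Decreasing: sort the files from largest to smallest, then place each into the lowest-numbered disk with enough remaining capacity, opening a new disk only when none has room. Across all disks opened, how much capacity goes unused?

1771

Sorted descending: 160, 159, 153, 153, 153, 152, 150, 150, 144, 143, 139, 137, 136, 135, 132, 129.
disk 1: place 160 GB, 96 GB left
disk 2: place 159 GB, 97 GB left
disk 3: place 153 GB, 103 GB left
disk 4: place 153 GB, 103 GB left
disk 5: place 153 GB, 103 GB left
disk 6: place 152 GB, 104 GB left
disk 7: place 150 GB, 106 GB left
disk 8: place 150 GB, 106 GB left
disk 9: place 144 GB, 112 GB left
disk 10: place 143 GB, 113 GB left
disk 11: place 139 GB, 117 GB left
disk 12: place 137 GB, 119 GB left
disk 13: place 136 GB, 120 GB left
disk 14: place 135 GB, 121 GB left
disk 15: place 132 GB, 124 GB left
disk 16: place 129 GB, 127 GB left
16 disks × 256 GB = 4096 GB; used 2325 GB; unused 1771 GB.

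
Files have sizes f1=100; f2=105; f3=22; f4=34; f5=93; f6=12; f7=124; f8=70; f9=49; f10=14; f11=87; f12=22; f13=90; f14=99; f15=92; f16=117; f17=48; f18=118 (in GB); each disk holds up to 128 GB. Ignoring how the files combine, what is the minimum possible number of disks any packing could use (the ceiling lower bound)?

11

Total size = 100 + 105 + 22 + 34 + 93 + 12 + 124 + 70 + 49 + 14 + 87 + 22 + 90 + 99 + 92 + 117 + 48 + 118 = 1296 GB.
⌈1296 / 128⌉ = 11.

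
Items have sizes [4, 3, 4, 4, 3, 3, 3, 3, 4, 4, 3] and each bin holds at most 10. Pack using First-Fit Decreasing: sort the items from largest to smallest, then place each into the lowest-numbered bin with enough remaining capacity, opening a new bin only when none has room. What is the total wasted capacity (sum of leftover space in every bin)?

12

Sorted descending: 4, 4, 4, 4, 4, 3, 3, 3, 3, 3, 3.
Put 4 in bin 1; 6 remain.
Put 4 in bin 1; 2 remain.
Put 4 in bin 2; 6 remain.
Put 4 in bin 2; 2 remain.
Put 4 in bin 3; 6 remain.
Put 3 in bin 3; 3 remain.
Put 3 in bin 3; 0 remain.
Put 3 in bin 4; 7 remain.
Put 3 in bin 4; 4 remain.
Put 3 in bin 4; 1 remain.
Put 3 in bin 5; 7 remain.
5 bins × 10 = 50; used 38; unused 12.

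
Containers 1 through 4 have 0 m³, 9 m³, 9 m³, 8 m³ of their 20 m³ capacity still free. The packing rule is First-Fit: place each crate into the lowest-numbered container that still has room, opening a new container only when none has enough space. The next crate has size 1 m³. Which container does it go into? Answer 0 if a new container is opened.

Containers with room: container 2 (9 m³), container 3 (9 m³), container 4 (8 m³).
The first with room is container 2.

2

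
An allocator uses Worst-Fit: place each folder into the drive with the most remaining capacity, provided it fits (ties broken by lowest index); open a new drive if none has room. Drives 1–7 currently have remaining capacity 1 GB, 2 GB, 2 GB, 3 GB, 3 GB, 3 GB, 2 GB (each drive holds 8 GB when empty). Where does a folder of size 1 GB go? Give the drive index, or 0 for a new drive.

4

Drives with room: drive 1 (1 GB), drive 2 (2 GB), drive 3 (2 GB), drive 4 (3 GB), drive 5 (3 GB), drive 6 (3 GB), drive 7 (2 GB).
Most room is drive 4 with 3 GB free.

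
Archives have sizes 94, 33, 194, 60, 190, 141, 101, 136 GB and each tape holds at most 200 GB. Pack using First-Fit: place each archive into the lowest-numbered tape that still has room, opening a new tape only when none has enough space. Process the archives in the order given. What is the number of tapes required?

6

tape 1: place 94 GB, 106 GB left
tape 1: place 33 GB, 73 GB left
tape 2: place 194 GB, 6 GB left
tape 1: place 60 GB, 13 GB left
tape 3: place 190 GB, 10 GB left
tape 4: place 141 GB, 59 GB left
tape 5: place 101 GB, 99 GB left
tape 6: place 136 GB, 64 GB left
Final tapes: [94,33,60] [194] [190] [141] [101] [136].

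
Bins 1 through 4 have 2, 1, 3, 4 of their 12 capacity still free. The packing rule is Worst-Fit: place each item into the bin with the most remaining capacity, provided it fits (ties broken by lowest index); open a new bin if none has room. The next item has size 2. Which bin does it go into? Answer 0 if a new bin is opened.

4

Bins with room: bin 1 (2), bin 3 (3), bin 4 (4).
Most room is bin 4 with 4 free.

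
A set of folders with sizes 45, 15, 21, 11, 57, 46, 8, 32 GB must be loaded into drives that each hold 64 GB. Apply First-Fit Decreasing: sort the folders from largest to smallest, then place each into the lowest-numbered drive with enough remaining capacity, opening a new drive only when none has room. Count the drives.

Sorted descending: 57, 46, 45, 32, 21, 15, 11, 8.
drive 1: place 57 GB, 7 GB left
drive 2: place 46 GB, 18 GB left
drive 3: place 45 GB, 19 GB left
drive 4: place 32 GB, 32 GB left
drive 4: place 21 GB, 11 GB left
drive 2: place 15 GB, 3 GB left
drive 3: place 11 GB, 8 GB left
drive 3: place 8 GB, 0 GB left

4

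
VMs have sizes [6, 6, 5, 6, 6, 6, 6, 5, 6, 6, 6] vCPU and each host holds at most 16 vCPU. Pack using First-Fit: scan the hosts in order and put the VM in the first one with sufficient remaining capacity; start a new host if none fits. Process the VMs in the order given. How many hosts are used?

5 hosts

Put 6 vCPU in host 1; 10 vCPU remain.
Put 6 vCPU in host 1; 4 vCPU remain.
Put 5 vCPU in host 2; 11 vCPU remain.
Put 6 vCPU in host 2; 5 vCPU remain.
Put 6 vCPU in host 3; 10 vCPU remain.
Put 6 vCPU in host 3; 4 vCPU remain.
Put 6 vCPU in host 4; 10 vCPU remain.
Put 5 vCPU in host 2; 0 vCPU remain.
Put 6 vCPU in host 4; 4 vCPU remain.
Put 6 vCPU in host 5; 10 vCPU remain.
Put 6 vCPU in host 5; 4 vCPU remain.
Final hosts: [6,6] [5,6,5] [6,6] [6,6] [6,6].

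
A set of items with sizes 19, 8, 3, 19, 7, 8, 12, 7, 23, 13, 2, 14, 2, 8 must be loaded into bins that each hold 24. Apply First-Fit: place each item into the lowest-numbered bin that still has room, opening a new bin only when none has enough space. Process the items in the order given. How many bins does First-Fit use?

19 → bin 1 (remaining 5)
8 → bin 2 (remaining 16)
3 → bin 1 (remaining 2)
19 → bin 3 (remaining 5)
7 → bin 2 (remaining 9)
8 → bin 2 (remaining 1)
12 → bin 4 (remaining 12)
7 → bin 4 (remaining 5)
23 → bin 5 (remaining 1)
13 → bin 6 (remaining 11)
2 → bin 1 (remaining 0)
14 → bin 7 (remaining 10)
2 → bin 3 (remaining 3)
8 → bin 6 (remaining 3)

7 bins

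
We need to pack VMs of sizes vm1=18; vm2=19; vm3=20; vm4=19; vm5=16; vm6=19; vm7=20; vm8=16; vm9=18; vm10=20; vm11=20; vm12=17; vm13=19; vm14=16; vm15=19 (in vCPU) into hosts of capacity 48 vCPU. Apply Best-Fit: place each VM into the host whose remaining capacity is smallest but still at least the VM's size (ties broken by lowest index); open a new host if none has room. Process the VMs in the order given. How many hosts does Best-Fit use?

vm1 (18 vCPU) → host 1 (remaining 30 vCPU)
vm2 (19 vCPU) → host 1 (remaining 11 vCPU)
vm3 (20 vCPU) → host 2 (remaining 28 vCPU)
vm4 (19 vCPU) → host 2 (remaining 9 vCPU)
vm5 (16 vCPU) → host 3 (remaining 32 vCPU)
vm6 (19 vCPU) → host 3 (remaining 13 vCPU)
vm7 (20 vCPU) → host 4 (remaining 28 vCPU)
vm8 (16 vCPU) → host 4 (remaining 12 vCPU)
vm9 (18 vCPU) → host 5 (remaining 30 vCPU)
vm10 (20 vCPU) → host 5 (remaining 10 vCPU)
vm11 (20 vCPU) → host 6 (remaining 28 vCPU)
vm12 (17 vCPU) → host 6 (remaining 11 vCPU)
vm13 (19 vCPU) → host 7 (remaining 29 vCPU)
vm14 (16 vCPU) → host 7 (remaining 13 vCPU)
vm15 (19 vCPU) → host 8 (remaining 29 vCPU)
Final hosts: [18,19] [20,19] [16,19] [20,16] [18,20] [20,17] [19,16] [19].

8 hosts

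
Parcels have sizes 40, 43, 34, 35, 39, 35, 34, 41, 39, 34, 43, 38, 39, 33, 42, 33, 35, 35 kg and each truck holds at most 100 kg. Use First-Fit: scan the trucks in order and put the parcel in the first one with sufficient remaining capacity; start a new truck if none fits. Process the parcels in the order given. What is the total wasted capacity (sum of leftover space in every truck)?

228

truck 1: place 40 kg, 60 kg left
truck 1: place 43 kg, 17 kg left
truck 2: place 34 kg, 66 kg left
truck 2: place 35 kg, 31 kg left
truck 3: place 39 kg, 61 kg left
truck 3: place 35 kg, 26 kg left
truck 4: place 34 kg, 66 kg left
truck 4: place 41 kg, 25 kg left
truck 5: place 39 kg, 61 kg left
truck 5: place 34 kg, 27 kg left
truck 6: place 43 kg, 57 kg left
truck 6: place 38 kg, 19 kg left
truck 7: place 39 kg, 61 kg left
truck 7: place 33 kg, 28 kg left
truck 8: place 42 kg, 58 kg left
truck 8: place 33 kg, 25 kg left
truck 9: place 35 kg, 65 kg left
truck 9: place 35 kg, 30 kg left
9 trucks × 100 kg = 900 kg; used 672 kg; unused 228 kg.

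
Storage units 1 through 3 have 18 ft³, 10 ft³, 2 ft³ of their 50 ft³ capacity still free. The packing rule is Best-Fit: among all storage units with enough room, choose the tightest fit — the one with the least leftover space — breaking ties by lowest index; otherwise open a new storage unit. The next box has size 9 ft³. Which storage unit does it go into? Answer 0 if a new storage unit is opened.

Storage units with room: storage unit 1 (18 ft³), storage unit 2 (10 ft³).
Tightest fit is storage unit 2 with 10 ft³ free.

2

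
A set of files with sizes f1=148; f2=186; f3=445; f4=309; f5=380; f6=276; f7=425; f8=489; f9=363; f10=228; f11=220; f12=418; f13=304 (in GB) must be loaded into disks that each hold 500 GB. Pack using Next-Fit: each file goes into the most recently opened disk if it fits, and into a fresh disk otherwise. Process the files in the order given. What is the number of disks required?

11

Put f1 (148 GB) in disk 1; 352 GB remain.
Put f2 (186 GB) in disk 1; 166 GB remain.
Put f3 (445 GB) in disk 2; 55 GB remain.
Put f4 (309 GB) in disk 3; 191 GB remain.
Put f5 (380 GB) in disk 4; 120 GB remain.
Put f6 (276 GB) in disk 5; 224 GB remain.
Put f7 (425 GB) in disk 6; 75 GB remain.
Put f8 (489 GB) in disk 7; 11 GB remain.
Put f9 (363 GB) in disk 8; 137 GB remain.
Put f10 (228 GB) in disk 9; 272 GB remain.
Put f11 (220 GB) in disk 9; 52 GB remain.
Put f12 (418 GB) in disk 10; 82 GB remain.
Put f13 (304 GB) in disk 11; 196 GB remain.
Final disks: [148,186] [445] [309] [380] [276] [425] [489] [363] [228,220] [418] [304].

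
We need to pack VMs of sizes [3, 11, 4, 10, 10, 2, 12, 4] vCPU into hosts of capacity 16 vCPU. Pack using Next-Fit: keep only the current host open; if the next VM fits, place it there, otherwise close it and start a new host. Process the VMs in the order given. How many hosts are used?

Put 3 vCPU in host 1; 13 vCPU remain.
Put 11 vCPU in host 1; 2 vCPU remain.
Put 4 vCPU in host 2; 12 vCPU remain.
Put 10 vCPU in host 2; 2 vCPU remain.
Put 10 vCPU in host 3; 6 vCPU remain.
Put 2 vCPU in host 3; 4 vCPU remain.
Put 12 vCPU in host 4; 4 vCPU remain.
Put 4 vCPU in host 4; 0 vCPU remain.

4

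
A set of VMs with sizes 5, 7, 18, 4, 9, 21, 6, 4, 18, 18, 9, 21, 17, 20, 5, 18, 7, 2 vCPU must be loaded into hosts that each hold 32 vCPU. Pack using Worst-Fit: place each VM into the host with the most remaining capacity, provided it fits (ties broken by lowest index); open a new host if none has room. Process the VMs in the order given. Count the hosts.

Put 5 vCPU in host 1; 27 vCPU remain.
Put 7 vCPU in host 1; 20 vCPU remain.
Put 18 vCPU in host 1; 2 vCPU remain.
Put 4 vCPU in host 2; 28 vCPU remain.
Put 9 vCPU in host 2; 19 vCPU remain.
Put 21 vCPU in host 3; 11 vCPU remain.
Put 6 vCPU in host 2; 13 vCPU remain.
Put 4 vCPU in host 2; 9 vCPU remain.
Put 18 vCPU in host 4; 14 vCPU remain.
Put 18 vCPU in host 5; 14 vCPU remain.
Put 9 vCPU in host 4; 5 vCPU remain.
Put 21 vCPU in host 6; 11 vCPU remain.
Put 17 vCPU in host 7; 15 vCPU remain.
Put 20 vCPU in host 8; 12 vCPU remain.
Put 5 vCPU in host 7; 10 vCPU remain.
Put 18 vCPU in host 9; 14 vCPU remain.
Put 7 vCPU in host 5; 7 vCPU remain.
Put 2 vCPU in host 9; 12 vCPU remain.
Final hosts: [5,7,18] [4,9,6,4] [21] [18,9] [18,7] [21] [17,5] [20] [18,2].

9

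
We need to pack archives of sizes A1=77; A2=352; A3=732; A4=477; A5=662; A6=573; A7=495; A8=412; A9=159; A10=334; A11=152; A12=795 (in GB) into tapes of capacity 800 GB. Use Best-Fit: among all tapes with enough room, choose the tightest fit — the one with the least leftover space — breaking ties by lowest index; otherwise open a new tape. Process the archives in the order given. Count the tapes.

tape 1: place A1 (77 GB), 723 GB left
tape 1: place A2 (352 GB), 371 GB left
tape 2: place A3 (732 GB), 68 GB left
tape 3: place A4 (477 GB), 323 GB left
tape 4: place A5 (662 GB), 138 GB left
tape 5: place A6 (573 GB), 227 GB left
tape 6: place A7 (495 GB), 305 GB left
tape 7: place A8 (412 GB), 388 GB left
tape 5: place A9 (159 GB), 68 GB left
tape 1: place A10 (334 GB), 37 GB left
tape 6: place A11 (152 GB), 153 GB left
tape 8: place A12 (795 GB), 5 GB left

8 tapes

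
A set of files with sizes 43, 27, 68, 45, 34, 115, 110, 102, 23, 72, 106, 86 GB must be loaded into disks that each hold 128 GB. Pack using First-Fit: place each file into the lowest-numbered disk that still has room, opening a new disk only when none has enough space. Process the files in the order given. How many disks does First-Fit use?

8 disks

Put 43 GB in disk 1; 85 GB remain.
Put 27 GB in disk 1; 58 GB remain.
Put 68 GB in disk 2; 60 GB remain.
Put 45 GB in disk 1; 13 GB remain.
Put 34 GB in disk 2; 26 GB remain.
Put 115 GB in disk 3; 13 GB remain.
Put 110 GB in disk 4; 18 GB remain.
Put 102 GB in disk 5; 26 GB remain.
Put 23 GB in disk 2; 3 GB remain.
Put 72 GB in disk 6; 56 GB remain.
Put 106 GB in disk 7; 22 GB remain.
Put 86 GB in disk 8; 42 GB remain.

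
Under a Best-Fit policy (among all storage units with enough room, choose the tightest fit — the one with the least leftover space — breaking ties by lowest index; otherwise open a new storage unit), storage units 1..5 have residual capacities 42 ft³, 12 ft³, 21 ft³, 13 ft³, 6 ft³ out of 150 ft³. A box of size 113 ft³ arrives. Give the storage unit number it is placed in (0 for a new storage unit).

No storage unit has ≥ 113 ft³ free, so a new storage unit is opened.

0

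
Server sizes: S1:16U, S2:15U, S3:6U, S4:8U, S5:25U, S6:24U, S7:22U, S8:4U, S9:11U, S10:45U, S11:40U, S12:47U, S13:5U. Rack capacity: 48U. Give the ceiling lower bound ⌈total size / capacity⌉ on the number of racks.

6 racks

Total size = 16 + 15 + 6 + 8 + 25 + 24 + 22 + 4 + 11 + 45 + 40 + 47 + 5 = 268U.
⌈268 / 48⌉ = 6.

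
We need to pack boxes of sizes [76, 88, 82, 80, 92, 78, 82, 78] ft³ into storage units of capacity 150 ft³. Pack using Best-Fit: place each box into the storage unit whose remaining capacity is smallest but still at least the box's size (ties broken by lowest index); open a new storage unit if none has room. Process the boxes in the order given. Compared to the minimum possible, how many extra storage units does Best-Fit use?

0

Best-Fit: [76] [88] [82] [80] [92] [78] [82] [78] → 8 storage units.
8 boxes exceed 75 ft³ (half the capacity), and no two of those can share a storage unit, so at least 8 storage units are needed.
So 8 is already optimal.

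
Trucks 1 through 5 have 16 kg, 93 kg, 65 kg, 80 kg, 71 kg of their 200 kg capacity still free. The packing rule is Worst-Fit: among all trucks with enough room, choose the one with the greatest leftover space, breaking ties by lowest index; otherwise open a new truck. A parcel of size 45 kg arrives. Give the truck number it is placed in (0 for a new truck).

2

Trucks with room: truck 2 (93 kg), truck 3 (65 kg), truck 4 (80 kg), truck 5 (71 kg).
Most room is truck 2 with 93 kg free.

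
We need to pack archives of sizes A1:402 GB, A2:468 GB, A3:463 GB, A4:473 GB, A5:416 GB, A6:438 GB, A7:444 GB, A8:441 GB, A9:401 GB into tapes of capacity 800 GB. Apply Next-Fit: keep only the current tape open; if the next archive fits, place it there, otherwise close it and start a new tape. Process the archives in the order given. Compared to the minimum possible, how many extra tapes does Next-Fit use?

0

Next-Fit: [402] [468] [463] [473] [416] [438] [444] [441] [401] → 9 tapes.
9 archives exceed 400 GB (half the capacity), and no two of those can share a tape, so at least 9 tapes are needed.
So 9 is already optimal.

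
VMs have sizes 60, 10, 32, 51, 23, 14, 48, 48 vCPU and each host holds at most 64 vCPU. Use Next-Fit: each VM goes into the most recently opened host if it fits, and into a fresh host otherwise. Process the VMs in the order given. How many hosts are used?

6

60 vCPU → host 1 (remaining 4 vCPU)
10 vCPU → host 2 (remaining 54 vCPU)
32 vCPU → host 2 (remaining 22 vCPU)
51 vCPU → host 3 (remaining 13 vCPU)
23 vCPU → host 4 (remaining 41 vCPU)
14 vCPU → host 4 (remaining 27 vCPU)
48 vCPU → host 5 (remaining 16 vCPU)
48 vCPU → host 6 (remaining 16 vCPU)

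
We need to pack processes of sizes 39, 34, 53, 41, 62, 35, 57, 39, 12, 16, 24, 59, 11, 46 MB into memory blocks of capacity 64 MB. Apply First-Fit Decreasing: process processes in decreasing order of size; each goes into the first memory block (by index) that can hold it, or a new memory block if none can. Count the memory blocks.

10 memory blocks

Sorted descending: 62, 59, 57, 53, 46, 41, 39, 39, 35, 34, 24, 16, 12, 11.
memory block 1: place 62 MB, 2 MB left
memory block 2: place 59 MB, 5 MB left
memory block 3: place 57 MB, 7 MB left
memory block 4: place 53 MB, 11 MB left
memory block 5: place 46 MB, 18 MB left
memory block 6: place 41 MB, 23 MB left
memory block 7: place 39 MB, 25 MB left
memory block 8: place 39 MB, 25 MB left
memory block 9: place 35 MB, 29 MB left
memory block 10: place 34 MB, 30 MB left
memory block 7: place 24 MB, 1 MB left
memory block 5: place 16 MB, 2 MB left
memory block 6: place 12 MB, 11 MB left
memory block 4: place 11 MB, 0 MB left
Final memory blocks: [62] [59] [57] [53,11] [46,16] [41,12] [39,24] [39] [35] [34].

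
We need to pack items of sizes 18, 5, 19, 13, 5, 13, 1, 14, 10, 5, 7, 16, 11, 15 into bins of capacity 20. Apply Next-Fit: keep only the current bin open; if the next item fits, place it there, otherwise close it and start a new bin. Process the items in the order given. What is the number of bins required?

Put 18 in bin 1; 2 remain.
Put 5 in bin 2; 15 remain.
Put 19 in bin 3; 1 remain.
Put 13 in bin 4; 7 remain.
Put 5 in bin 4; 2 remain.
Put 13 in bin 5; 7 remain.
Put 1 in bin 5; 6 remain.
Put 14 in bin 6; 6 remain.
Put 10 in bin 7; 10 remain.
Put 5 in bin 7; 5 remain.
Put 7 in bin 8; 13 remain.
Put 16 in bin 9; 4 remain.
Put 11 in bin 10; 9 remain.
Put 15 in bin 11; 5 remain.
Final bins: [18] [5] [19] [13,5] [13,1] [14] [10,5] [7] [16] [11] [15].

11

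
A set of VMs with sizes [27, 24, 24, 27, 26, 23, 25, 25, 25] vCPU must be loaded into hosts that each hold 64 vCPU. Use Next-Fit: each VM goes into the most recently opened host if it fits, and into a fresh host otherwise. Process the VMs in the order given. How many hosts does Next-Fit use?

5 hosts

Put 27 vCPU in host 1; 37 vCPU remain.
Put 24 vCPU in host 1; 13 vCPU remain.
Put 24 vCPU in host 2; 40 vCPU remain.
Put 27 vCPU in host 2; 13 vCPU remain.
Put 26 vCPU in host 3; 38 vCPU remain.
Put 23 vCPU in host 3; 15 vCPU remain.
Put 25 vCPU in host 4; 39 vCPU remain.
Put 25 vCPU in host 4; 14 vCPU remain.
Put 25 vCPU in host 5; 39 vCPU remain.
Final hosts: [27,24] [24,27] [26,23] [25,25] [25].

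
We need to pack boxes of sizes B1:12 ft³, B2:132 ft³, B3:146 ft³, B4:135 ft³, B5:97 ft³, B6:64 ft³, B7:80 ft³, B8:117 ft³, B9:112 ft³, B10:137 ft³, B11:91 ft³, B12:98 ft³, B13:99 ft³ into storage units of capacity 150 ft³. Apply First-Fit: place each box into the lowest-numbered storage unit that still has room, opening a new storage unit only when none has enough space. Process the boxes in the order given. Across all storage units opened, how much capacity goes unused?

B1 (12 ft³) → storage unit 1 (remaining 138 ft³)
B2 (132 ft³) → storage unit 1 (remaining 6 ft³)
B3 (146 ft³) → storage unit 2 (remaining 4 ft³)
B4 (135 ft³) → storage unit 3 (remaining 15 ft³)
B5 (97 ft³) → storage unit 4 (remaining 53 ft³)
B6 (64 ft³) → storage unit 5 (remaining 86 ft³)
B7 (80 ft³) → storage unit 5 (remaining 6 ft³)
B8 (117 ft³) → storage unit 6 (remaining 33 ft³)
B9 (112 ft³) → storage unit 7 (remaining 38 ft³)
B10 (137 ft³) → storage unit 8 (remaining 13 ft³)
B11 (91 ft³) → storage unit 9 (remaining 59 ft³)
B12 (98 ft³) → storage unit 10 (remaining 52 ft³)
B13 (99 ft³) → storage unit 11 (remaining 51 ft³)
11 storage units × 150 ft³ = 1650 ft³; used 1320 ft³; unused 330 ft³.

330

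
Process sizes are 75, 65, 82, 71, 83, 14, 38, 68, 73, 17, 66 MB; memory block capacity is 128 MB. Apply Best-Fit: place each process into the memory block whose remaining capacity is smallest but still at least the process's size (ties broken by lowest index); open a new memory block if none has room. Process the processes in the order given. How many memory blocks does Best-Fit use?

8

Put 75 MB in memory block 1; 53 MB remain.
Put 65 MB in memory block 2; 63 MB remain.
Put 82 MB in memory block 3; 46 MB remain.
Put 71 MB in memory block 4; 57 MB remain.
Put 83 MB in memory block 5; 45 MB remain.
Put 14 MB in memory block 5; 31 MB remain.
Put 38 MB in memory block 3; 8 MB remain.
Put 68 MB in memory block 6; 60 MB remain.
Put 73 MB in memory block 7; 55 MB remain.
Put 17 MB in memory block 5; 14 MB remain.
Put 66 MB in memory block 8; 62 MB remain.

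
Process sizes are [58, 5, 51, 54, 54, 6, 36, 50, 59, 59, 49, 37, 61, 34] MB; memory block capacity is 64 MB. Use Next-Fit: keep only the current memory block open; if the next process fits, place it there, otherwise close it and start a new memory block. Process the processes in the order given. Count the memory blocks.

12 memory blocks

58 MB → memory block 1 (remaining 6 MB)
5 MB → memory block 1 (remaining 1 MB)
51 MB → memory block 2 (remaining 13 MB)
54 MB → memory block 3 (remaining 10 MB)
54 MB → memory block 4 (remaining 10 MB)
6 MB → memory block 4 (remaining 4 MB)
36 MB → memory block 5 (remaining 28 MB)
50 MB → memory block 6 (remaining 14 MB)
59 MB → memory block 7 (remaining 5 MB)
59 MB → memory block 8 (remaining 5 MB)
49 MB → memory block 9 (remaining 15 MB)
37 MB → memory block 10 (remaining 27 MB)
61 MB → memory block 11 (remaining 3 MB)
34 MB → memory block 12 (remaining 30 MB)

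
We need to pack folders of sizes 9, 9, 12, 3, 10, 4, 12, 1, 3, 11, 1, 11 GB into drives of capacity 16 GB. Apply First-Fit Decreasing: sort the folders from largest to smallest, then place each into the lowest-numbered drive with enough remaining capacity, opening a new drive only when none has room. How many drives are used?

Sorted descending: 12, 12, 11, 11, 10, 9, 9, 4, 3, 3, 1, 1.
Put 12 GB in drive 1; 4 GB remain.
Put 12 GB in drive 2; 4 GB remain.
Put 11 GB in drive 3; 5 GB remain.
Put 11 GB in drive 4; 5 GB remain.
Put 10 GB in drive 5; 6 GB remain.
Put 9 GB in drive 6; 7 GB remain.
Put 9 GB in drive 7; 7 GB remain.
Put 4 GB in drive 1; 0 GB remain.
Put 3 GB in drive 2; 1 GB remain.
Put 3 GB in drive 3; 2 GB remain.
Put 1 GB in drive 2; 0 GB remain.
Put 1 GB in drive 3; 1 GB remain.

7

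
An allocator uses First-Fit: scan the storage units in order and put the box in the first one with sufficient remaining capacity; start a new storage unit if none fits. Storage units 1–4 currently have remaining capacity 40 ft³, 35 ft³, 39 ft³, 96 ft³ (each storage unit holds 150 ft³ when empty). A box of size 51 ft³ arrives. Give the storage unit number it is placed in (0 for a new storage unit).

4

Storage units with room: storage unit 4 (96 ft³).
The first with room is storage unit 4.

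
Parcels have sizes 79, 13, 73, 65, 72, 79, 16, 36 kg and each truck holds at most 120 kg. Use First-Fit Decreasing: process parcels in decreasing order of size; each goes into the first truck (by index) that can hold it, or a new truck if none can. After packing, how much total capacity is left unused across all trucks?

167

Sorted descending: 79, 79, 73, 72, 65, 36, 16, 13.
79 kg → truck 1 (remaining 41 kg)
79 kg → truck 2 (remaining 41 kg)
73 kg → truck 3 (remaining 47 kg)
72 kg → truck 4 (remaining 48 kg)
65 kg → truck 5 (remaining 55 kg)
36 kg → truck 1 (remaining 5 kg)
16 kg → truck 2 (remaining 25 kg)
13 kg → truck 2 (remaining 12 kg)
5 trucks × 120 kg = 600 kg; used 433 kg; unused 167 kg.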